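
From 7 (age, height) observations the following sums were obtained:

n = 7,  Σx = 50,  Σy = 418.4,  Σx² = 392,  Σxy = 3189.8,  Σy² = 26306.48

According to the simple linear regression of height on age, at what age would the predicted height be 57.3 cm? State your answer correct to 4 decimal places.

6.7148

Sxx = Σx² − (Σx)²/n = 392 − 357.142857 = 34.857143
Sxy = Σxy − (Σx)(Σy)/n = 3189.8 − 2988.571429 = 201.228571
b = Sxy/Sxx = 201.228571/34.857143 = 5.772951
a = ȳ − b·x̄ = 59.771429 − 5.772951·7.142857 = 18.536066
Set a + b·x = 57.3: x = (57.3 − 18.536066) / 5.772951 = 6.714752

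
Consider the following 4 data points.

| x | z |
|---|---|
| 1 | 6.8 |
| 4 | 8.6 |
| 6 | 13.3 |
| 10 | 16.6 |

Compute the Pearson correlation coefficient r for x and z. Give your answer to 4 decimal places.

n = 4, Σx = 21, Σy = 45.3, Σxy = 287, Σx² = 153, Σy² = 572.65
Sxx = Σx² − (Σx)²/n = 153 − 110.25 = 42.75
Sxy = Σxy − (Σx)(Σy)/n = 287 − 237.825 = 49.175
Syy = Σy² − (Σy)²/n = 572.65 − 513.0225 = 59.6275
r = Sxy/√(Sxx·Syy) = 49.175/√(2549.075625) = 49.175/50.488371 = 0.973987

0.9740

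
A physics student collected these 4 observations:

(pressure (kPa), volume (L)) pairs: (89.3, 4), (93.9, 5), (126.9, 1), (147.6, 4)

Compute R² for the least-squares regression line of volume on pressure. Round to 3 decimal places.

0.162

n = 4, Σx = 457.7, Σy = 14, Σxy = 1544, Σx² = 54681.07, Σy² = 58
Sxx = Σx² − (Σx)²/n = 54681.07 − 52372.3225 = 2308.7475
Sxy = Σxy − (Σx)(Σy)/n = 1544 − 1601.95 = -57.95
Syy = Σy² − (Σy)²/n = 58 − 49 = 9
R² = Sxy²/(Sxx·Syy) = (-57.95)²/(2308.7475·9) = 0.161617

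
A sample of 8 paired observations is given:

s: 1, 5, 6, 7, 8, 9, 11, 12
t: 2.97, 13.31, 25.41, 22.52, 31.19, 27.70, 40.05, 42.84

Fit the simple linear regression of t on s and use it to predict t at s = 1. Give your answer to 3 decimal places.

n = 8, Σx = 59, Σy = 205.99, Σxy = 1833.07, Σx² = 521
Sxx = Σx² − (Σx)²/n = 521 − 435.125 = 85.875
Sxy = Σxy − (Σx)(Σy)/n = 1833.07 − 1519.17625 = 313.89375
b = Sxy/Sxx = 313.89375/85.875 = 3.655240
a = ȳ − b·x̄ = 25.74875 − 3.655240·7.375 = -1.208646
ŷ(1) = a + b·1 = -1.208646 + 3.655240·1 = 2.446594

2.447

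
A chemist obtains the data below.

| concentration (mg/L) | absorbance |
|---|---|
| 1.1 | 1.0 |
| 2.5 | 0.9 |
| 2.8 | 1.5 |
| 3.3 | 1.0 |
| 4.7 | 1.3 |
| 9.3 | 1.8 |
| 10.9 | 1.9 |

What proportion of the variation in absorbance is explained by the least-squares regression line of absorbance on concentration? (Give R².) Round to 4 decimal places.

0.7829

n = 7, Σx = 34.6, Σy = 9.4, Σxy = 54.41, Σx² = 253.58, Σy² = 13.6
Sxx = Σx² − (Σx)²/n = 253.58 − 171.022857 = 82.557143
Sxy = Σxy − (Σx)(Σy)/n = 54.41 − 46.462857 = 7.947143
Syy = Σy² − (Σy)²/n = 13.6 − 12.622857 = 0.977143
R² = Sxy²/(Sxx·Syy) = (7.947143)²/(82.557143·0.977143) = 0.782905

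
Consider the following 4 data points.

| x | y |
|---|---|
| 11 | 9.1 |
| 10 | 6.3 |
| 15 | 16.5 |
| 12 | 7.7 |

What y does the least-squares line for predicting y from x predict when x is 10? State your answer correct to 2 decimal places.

5.93

n = 4, Σx = 48, Σy = 39.6, Σxy = 503, Σx² = 590
Sxx = Σx² − (Σx)²/n = 590 − 576 = 14
Sxy = Σxy − (Σx)(Σy)/n = 503 − 475.2 = 27.8
b = Sxy/Sxx = 27.8/14 = 1.985714
a = ȳ − b·x̄ = 9.9 − 1.985714·12 = -13.928571
ŷ(10) = a + b·10 = -13.928571 + 1.985714·10 = 5.928571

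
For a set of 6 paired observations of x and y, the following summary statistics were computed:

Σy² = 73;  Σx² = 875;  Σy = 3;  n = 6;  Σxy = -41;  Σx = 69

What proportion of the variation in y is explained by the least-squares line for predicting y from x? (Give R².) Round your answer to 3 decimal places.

0.978

Sxx = Σx² − (Σx)²/n = 875 − 793.5 = 81.5
Sxy = Σxy − (Σx)(Σy)/n = -41 − 34.5 = -75.5
Syy = Σy² − (Σy)²/n = 73 − 1.5 = 71.5
R² = Sxy²/(Sxx·Syy) = (-75.5)²/(81.5·71.5) = 0.978206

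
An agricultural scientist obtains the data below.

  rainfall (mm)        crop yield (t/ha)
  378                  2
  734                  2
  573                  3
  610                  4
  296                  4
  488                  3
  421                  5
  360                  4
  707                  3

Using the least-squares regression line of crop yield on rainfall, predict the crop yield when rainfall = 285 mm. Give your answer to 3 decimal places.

n = 9, Σx = 4567, Σy = 30, Σxy = 14697, Σx² = 2514519
Sxx = Σx² − (Σx)²/n = 2514519 − 2317498.777778 = 197020.222222
Sxy = Σxy − (Σx)(Σy)/n = 14697 − 15223.333333 = -526.333333
b = Sxy/Sxx = -526.333333/197020.222222 = -0.002671
a = ȳ − b·x̄ = 3.333333 − (-0.002671)·507.444444 = 4.688955
ŷ(285) = a + b·285 = 4.688955 + (-0.002671)·285 = 3.927587

3.928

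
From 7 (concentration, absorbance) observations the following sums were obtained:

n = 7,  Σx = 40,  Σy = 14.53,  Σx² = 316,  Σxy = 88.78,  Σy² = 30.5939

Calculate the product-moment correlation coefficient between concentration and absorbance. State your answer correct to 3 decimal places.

0.934

Sxx = Σx² − (Σx)²/n = 316 − 228.571429 = 87.428571
Sxy = Σxy − (Σx)(Σy)/n = 88.78 − 83.028571 = 5.751429
Syy = Σy² − (Σy)²/n = 30.5939 − 30.160129 = 0.433771
r = Sxy/√(Sxx·Syy) = 5.751429/√(37.924016) = 5.751429/6.158248 = 0.933939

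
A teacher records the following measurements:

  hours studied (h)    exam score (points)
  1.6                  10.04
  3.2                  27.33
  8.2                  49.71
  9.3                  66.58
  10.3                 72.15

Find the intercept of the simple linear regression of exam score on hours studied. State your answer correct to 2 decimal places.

1.61

n = 5, Σx = 32.6, Σy = 225.81, Σxy = 1873.481, Σx² = 272.62
Sxx = Σx² − (Σx)²/n = 272.62 − 212.552 = 60.068
Sxy = Σxy − (Σx)(Σy)/n = 1873.481 − 1472.2812 = 401.1998
b = Sxy/Sxx = 401.1998/60.068 = 6.679094
a = ȳ − b·x̄ = 45.162 − 6.679094·6.52 = 1.614309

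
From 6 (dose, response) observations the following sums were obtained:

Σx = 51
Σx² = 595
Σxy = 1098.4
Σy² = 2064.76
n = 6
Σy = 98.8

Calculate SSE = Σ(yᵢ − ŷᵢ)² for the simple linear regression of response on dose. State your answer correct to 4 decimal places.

23.7731

Sxx = Σx² − (Σx)²/n = 595 − 433.5 = 161.5
Sxy = Σxy − (Σx)(Σy)/n = 1098.4 − 839.8 = 258.6
Syy = Σy² − (Σy)²/n = 2064.76 − 1626.906667 = 437.853333
b = Sxy/Sxx = 258.6/161.5 = 1.601238
SSE = Syy − b·Sxy = 437.853333 − 1.601238·258.6 = 23.773086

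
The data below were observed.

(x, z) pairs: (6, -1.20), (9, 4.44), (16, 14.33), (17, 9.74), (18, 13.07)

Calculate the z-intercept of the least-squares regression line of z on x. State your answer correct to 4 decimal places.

n = 5, Σx = 66, Σy = 40.38, Σxy = 662.88, Σx² = 986
Sxx = Σx² − (Σx)²/n = 986 − 871.2 = 114.8
Sxy = Σxy − (Σx)(Σy)/n = 662.88 − 533.016 = 129.864
b = Sxy/Sxx = 129.864/114.8 = 1.131220
a = ȳ − b·x̄ = 8.076 − 1.131220·13.2 = -6.856098

-6.8561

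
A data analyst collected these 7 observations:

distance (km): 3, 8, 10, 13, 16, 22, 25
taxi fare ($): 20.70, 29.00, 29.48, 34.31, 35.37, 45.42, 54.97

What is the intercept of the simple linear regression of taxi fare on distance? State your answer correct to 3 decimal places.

n = 7, Σx = 97, Σy = 249.25, Σxy = 3974.34, Σx² = 1707
Sxx = Σx² − (Σx)²/n = 1707 − 1344.142857 = 362.857143
Sxy = Σxy − (Σx)(Σy)/n = 3974.34 − 3453.892857 = 520.447143
b = Sxy/Sxx = 520.447143/362.857143 = 1.434303
a = ȳ − b·x̄ = 35.607143 − 1.434303·13.857143 = 15.731799

15.732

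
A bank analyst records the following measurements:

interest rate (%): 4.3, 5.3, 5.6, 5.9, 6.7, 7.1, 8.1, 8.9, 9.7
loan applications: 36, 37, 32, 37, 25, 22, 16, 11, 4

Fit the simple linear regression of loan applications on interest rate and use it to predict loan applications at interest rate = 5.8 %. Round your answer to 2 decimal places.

n = 9, Σx = 61.6, Σy = 220, Σxy = 1338.4, Σx² = 446.96
Sxx = Σx² − (Σx)²/n = 446.96 − 421.617778 = 25.342222
Sxy = Σxy − (Σx)(Σy)/n = 1338.4 − 1505.777778 = -167.377778
b = Sxy/Sxx = -167.377778/25.342222 = -6.604700
a = ȳ − b·x̄ = 24.444444 − (-6.604700)·6.844444 = 69.649947
ŷ(5.8) = a + b·5.8 = 69.649947 + (-6.604700)·5.8 = 31.342687

31.34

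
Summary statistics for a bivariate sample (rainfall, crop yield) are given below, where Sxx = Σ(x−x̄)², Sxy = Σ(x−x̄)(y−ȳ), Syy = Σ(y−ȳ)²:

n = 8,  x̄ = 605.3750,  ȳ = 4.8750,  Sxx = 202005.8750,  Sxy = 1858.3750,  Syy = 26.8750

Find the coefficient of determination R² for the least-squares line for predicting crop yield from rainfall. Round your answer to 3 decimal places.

R² = Sxy²/(Sxx·Syy) = (1858.375)²/(202005.875·26.875) = 0.636142

0.636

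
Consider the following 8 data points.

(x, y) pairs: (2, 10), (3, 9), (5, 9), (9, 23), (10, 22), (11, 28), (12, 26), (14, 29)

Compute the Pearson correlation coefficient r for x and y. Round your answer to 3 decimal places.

n = 8, Σx = 66, Σy = 156, Σxy = 1545, Σx² = 680, Σy² = 3576
Sxx = Σx² − (Σx)²/n = 680 − 544.5 = 135.5
Sxy = Σxy − (Σx)(Σy)/n = 1545 − 1287 = 258
Syy = Σy² − (Σy)²/n = 3576 − 3042 = 534
r = Sxy/√(Sxx·Syy) = 258/√(72357) = 258/268.992565 = 0.959134

0.959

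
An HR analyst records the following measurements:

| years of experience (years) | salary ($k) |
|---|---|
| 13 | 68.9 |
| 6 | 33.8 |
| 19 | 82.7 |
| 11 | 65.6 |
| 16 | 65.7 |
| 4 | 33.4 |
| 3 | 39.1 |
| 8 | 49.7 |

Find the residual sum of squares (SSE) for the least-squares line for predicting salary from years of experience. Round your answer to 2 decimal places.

n = 8, Σx = 80, Σy = 438.9, Σxy = 5091.1, Σx² = 1032, Σy² = 26463.25
Sxx = Σx² − (Σx)²/n = 1032 − 800 = 232
Sxy = Σxy − (Σx)(Σy)/n = 5091.1 − 4389 = 702.1
Syy = Σy² − (Σy)²/n = 26463.25 − 24079.15125 = 2384.09875
b = Sxy/Sxx = 702.1/232 = 3.026293
SSE = Syy − b·Sxy = 2384.09875 − 3.026293·702.1 = 259.338362

259.34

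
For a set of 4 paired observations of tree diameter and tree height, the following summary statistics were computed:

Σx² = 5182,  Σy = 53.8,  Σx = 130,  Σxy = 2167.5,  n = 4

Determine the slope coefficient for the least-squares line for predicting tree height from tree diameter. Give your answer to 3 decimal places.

0.438

Sxx = Σx² − (Σx)²/n = 5182 − 4225 = 957
Sxy = Σxy − (Σx)(Σy)/n = 2167.5 − 1748.5 = 419
b = Sxy/Sxx = 419/957 = 0.437827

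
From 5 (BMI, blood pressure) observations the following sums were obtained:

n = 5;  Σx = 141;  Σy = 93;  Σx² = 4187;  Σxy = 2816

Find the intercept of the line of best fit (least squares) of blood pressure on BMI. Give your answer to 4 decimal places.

Sxx = Σx² − (Σx)²/n = 4187 − 3976.2 = 210.8
Sxy = Σxy − (Σx)(Σy)/n = 2816 − 2622.6 = 193.4
b = Sxy/Sxx = 193.4/210.8 = 0.917457
a = ȳ − b·x̄ = 18.6 − 0.917457·28.2 = -7.272296

-7.2723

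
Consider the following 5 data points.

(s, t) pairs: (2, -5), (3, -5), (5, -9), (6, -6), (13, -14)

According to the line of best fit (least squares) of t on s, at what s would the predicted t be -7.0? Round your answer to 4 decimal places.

4.8317

n = 5, Σx = 29, Σy = -39, Σxy = -288, Σx² = 243
Sxx = Σx² − (Σx)²/n = 243 − 168.2 = 74.8
Sxy = Σxy − (Σx)(Σy)/n = -288 − (-226.2) = -61.8
b = Sxy/Sxx = -61.8/74.8 = -0.826203
a = ȳ − b·x̄ = -7.8 − (-0.826203)·5.8 = -3.008021
Set a + b·x = -7.0: x = (-7.0 − (-3.008021)) / (-0.826203) = 4.831715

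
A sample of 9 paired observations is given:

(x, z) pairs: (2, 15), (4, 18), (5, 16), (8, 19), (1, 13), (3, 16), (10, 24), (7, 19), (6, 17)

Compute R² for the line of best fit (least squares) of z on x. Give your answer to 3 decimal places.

0.847

n = 9, Σx = 46, Σy = 157, Σxy = 870, Σx² = 304, Σy² = 2817
Sxx = Σx² − (Σx)²/n = 304 − 235.111111 = 68.888889
Sxy = Σxy − (Σx)(Σy)/n = 870 − 802.444444 = 67.555556
Syy = Σy² − (Σy)²/n = 2817 − 2738.777778 = 78.222222
R² = Sxy²/(Sxx·Syy) = (67.555556)²/(68.888889·78.222222) = 0.846921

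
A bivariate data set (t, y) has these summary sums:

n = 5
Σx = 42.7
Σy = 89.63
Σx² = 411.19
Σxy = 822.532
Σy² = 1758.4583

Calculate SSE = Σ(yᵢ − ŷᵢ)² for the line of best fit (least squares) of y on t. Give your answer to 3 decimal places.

81.703

Sxx = Σx² − (Σx)²/n = 411.19 − 364.658 = 46.532
Sxy = Σxy − (Σx)(Σy)/n = 822.532 − 765.4402 = 57.0918
Syy = Σy² − (Σy)²/n = 1758.4583 − 1606.70738 = 151.75092
b = Sxy/Sxx = 57.0918/46.532 = 1.226936
SSE = Syy − b·Sxy = 151.75092 − 1.226936·57.0918 = 81.702918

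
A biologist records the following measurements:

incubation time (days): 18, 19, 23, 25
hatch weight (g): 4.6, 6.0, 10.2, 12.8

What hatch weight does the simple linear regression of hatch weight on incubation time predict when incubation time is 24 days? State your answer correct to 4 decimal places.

11.5405

n = 4, Σx = 85, Σy = 33.6, Σxy = 751.4, Σx² = 1839
Sxx = Σx² − (Σx)²/n = 1839 − 1806.25 = 32.75
Sxy = Σxy − (Σx)(Σy)/n = 751.4 − 714 = 37.4
b = Sxy/Sxx = 37.4/32.75 = 1.141985
a = ȳ − b·x̄ = 8.4 − 1.141985·21.25 = -15.867176
ŷ(24) = a + b·24 = -15.867176 + 1.141985·24 = 11.540458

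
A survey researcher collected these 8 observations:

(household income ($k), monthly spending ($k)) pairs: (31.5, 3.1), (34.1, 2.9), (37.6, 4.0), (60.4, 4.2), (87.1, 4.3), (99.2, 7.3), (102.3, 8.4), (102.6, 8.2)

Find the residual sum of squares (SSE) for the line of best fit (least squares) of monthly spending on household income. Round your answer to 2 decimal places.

7.03

n = 8, Σx = 554.8, Σy = 42.4, Σxy = 3399.95, Σx² = 45636.08, Σy² = 261.24
Sxx = Σx² − (Σx)²/n = 45636.08 − 38475.38 = 7160.7
Sxy = Σxy − (Σx)(Σy)/n = 3399.95 − 2940.44 = 459.51
Syy = Σy² − (Σy)²/n = 261.24 − 224.72 = 36.52
b = Sxy/Sxx = 459.51/7160.7 = 0.064171
SSE = Syy − b·Sxy = 36.52 − 0.064171·459.51 = 7.032738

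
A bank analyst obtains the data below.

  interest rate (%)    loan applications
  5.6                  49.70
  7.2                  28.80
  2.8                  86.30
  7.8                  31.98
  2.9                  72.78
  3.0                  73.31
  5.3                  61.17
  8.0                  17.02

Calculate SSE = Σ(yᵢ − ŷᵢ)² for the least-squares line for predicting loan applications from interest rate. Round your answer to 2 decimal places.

n = 8, Σx = 42.6, Σy = 421.06, Σxy = 1868.117, Σx² = 261.38, Σy² = 26472.6742
Sxx = Σx² − (Σx)²/n = 261.38 − 226.845 = 34.535
Sxy = Σxy − (Σx)(Σy)/n = 1868.117 − 2242.1445 = -374.0275
Syy = Σy² − (Σy)²/n = 26472.6742 − 22161.44045 = 4311.23375
b = Sxy/Sxx = -374.0275/34.535 = -10.830389
SSE = Syy − b·Sxy = 4311.23375 − (-10.830389)·(-374.0275) = 260.370256

260.37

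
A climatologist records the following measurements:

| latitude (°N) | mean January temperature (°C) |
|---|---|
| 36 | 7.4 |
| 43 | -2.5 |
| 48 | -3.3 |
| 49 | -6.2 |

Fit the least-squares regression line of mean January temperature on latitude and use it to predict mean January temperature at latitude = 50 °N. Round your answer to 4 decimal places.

-6.8613

n = 4, Σx = 176, Σy = -4.6, Σxy = -303.3, Σx² = 7850
Sxx = Σx² − (Σx)²/n = 7850 − 7744 = 106
Sxy = Σxy − (Σx)(Σy)/n = -303.3 − (-202.4) = -100.9
b = Sxy/Sxx = -100.9/106 = -0.951887
a = ȳ − b·x̄ = -1.15 − (-0.951887)·44 = 40.733019
ŷ(50) = a + b·50 = 40.733019 + (-0.951887)·50 = -6.861321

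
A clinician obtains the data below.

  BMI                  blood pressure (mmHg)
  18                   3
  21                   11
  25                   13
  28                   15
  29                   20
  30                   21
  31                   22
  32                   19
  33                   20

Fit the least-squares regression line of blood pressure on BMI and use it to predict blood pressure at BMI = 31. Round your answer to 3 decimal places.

n = 9, Σx = 247, Σy = 144, Σxy = 4190, Σx² = 6989
Sxx = Σx² − (Σx)²/n = 6989 − 6778.777778 = 210.222222
Sxy = Σxy − (Σx)(Σy)/n = 4190 − 3952 = 238
b = Sxy/Sxx = 238/210.222222 = 1.132135
a = ȳ − b·x̄ = 16 − 1.132135·27.444444 = -15.070825
ŷ(31) = a + b·31 = -15.070825 + 1.132135·31 = 20.025370

20.025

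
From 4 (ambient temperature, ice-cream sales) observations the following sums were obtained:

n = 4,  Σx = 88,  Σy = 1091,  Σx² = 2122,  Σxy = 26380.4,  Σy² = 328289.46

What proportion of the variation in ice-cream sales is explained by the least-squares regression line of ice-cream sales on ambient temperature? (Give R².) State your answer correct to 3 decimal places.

Sxx = Σx² − (Σx)²/n = 2122 − 1936 = 186
Sxy = Σxy − (Σx)(Σy)/n = 26380.4 − 24002 = 2378.4
Syy = Σy² − (Σy)²/n = 328289.46 − 297570.25 = 30719.21
R² = Sxy²/(Sxx·Syy) = (2378.4)²/(186·30719.21) = 0.990026

0.990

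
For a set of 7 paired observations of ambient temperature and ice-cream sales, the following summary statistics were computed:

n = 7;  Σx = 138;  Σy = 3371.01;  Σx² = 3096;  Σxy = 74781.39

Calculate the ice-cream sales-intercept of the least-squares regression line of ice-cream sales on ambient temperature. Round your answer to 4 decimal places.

44.4502

Sxx = Σx² − (Σx)²/n = 3096 − 2720.571429 = 375.428571
Sxy = Σxy − (Σx)(Σy)/n = 74781.39 − 66457.054286 = 8324.335714
b = Sxy/Sxx = 8324.335714/375.428571 = 22.172888
a = ȳ − b·x̄ = 481.572857 − 22.172888·19.714286 = 44.450205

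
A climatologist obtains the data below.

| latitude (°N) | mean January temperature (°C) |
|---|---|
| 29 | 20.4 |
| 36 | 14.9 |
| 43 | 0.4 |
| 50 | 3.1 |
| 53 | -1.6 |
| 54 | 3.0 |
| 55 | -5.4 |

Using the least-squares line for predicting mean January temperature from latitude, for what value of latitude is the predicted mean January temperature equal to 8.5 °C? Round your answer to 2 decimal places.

n = 7, Σx = 320, Σy = 34.8, Σxy = 1080.4, Σx² = 15236
Sxx = Σx² − (Σx)²/n = 15236 − 14628.571429 = 607.428571
Sxy = Σxy − (Σx)(Σy)/n = 1080.4 − 1590.857143 = -510.457143
b = Sxy/Sxx = -510.457143/607.428571 = -0.840357
a = ȳ − b·x̄ = 4.971429 − (-0.840357)·45.714286 = 43.387770
Set a + b·x = 8.5: x = (8.5 − 43.387770) / (-0.840357) = 41.515392

41.52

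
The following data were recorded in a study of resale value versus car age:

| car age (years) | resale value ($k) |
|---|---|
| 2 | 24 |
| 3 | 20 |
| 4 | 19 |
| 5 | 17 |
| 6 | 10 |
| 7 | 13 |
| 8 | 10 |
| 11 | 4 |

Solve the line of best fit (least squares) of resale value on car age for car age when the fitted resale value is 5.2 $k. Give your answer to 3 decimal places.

10.106

n = 8, Σx = 46, Σy = 117, Σxy = 544, Σx² = 324
Sxx = Σx² − (Σx)²/n = 324 − 264.5 = 59.5
Sxy = Σxy − (Σx)(Σy)/n = 544 − 672.75 = -128.75
b = Sxy/Sxx = -128.75/59.5 = -2.163866
a = ȳ − b·x̄ = 14.625 − (-2.163866)·5.75 = 27.067227
Set a + b·x = 5.2: x = (5.2 − 27.067227) / (-2.163866) = 10.105631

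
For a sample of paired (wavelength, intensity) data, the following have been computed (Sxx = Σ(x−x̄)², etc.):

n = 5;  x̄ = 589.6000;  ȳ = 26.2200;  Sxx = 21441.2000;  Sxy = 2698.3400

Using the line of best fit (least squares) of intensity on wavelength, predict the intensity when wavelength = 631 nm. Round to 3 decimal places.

b = Sxy/Sxx = 2698.34/21441.2 = 0.125848
a = ȳ − b·x̄ = 26.22 − 0.125848·589.6 = -47.980197
ŷ(631) = a + b·631 = -47.980197 + 0.125848·631 = 31.430122

31.430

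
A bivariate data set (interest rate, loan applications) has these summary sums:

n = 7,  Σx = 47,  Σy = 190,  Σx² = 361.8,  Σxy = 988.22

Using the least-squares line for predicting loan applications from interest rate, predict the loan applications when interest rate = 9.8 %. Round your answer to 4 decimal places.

7.9529

Sxx = Σx² − (Σx)²/n = 361.8 − 315.571429 = 46.228571
Sxy = Σxy − (Σx)(Σy)/n = 988.22 − 1275.714286 = -287.494286
b = Sxy/Sxx = -287.494286/46.228571 = -6.218974
a = ȳ − b·x̄ = 27.142857 − (-6.218974)·6.714286 = 68.898826
ŷ(9.8) = a + b·9.8 = 68.898826 + (-6.218974)·9.8 = 7.952880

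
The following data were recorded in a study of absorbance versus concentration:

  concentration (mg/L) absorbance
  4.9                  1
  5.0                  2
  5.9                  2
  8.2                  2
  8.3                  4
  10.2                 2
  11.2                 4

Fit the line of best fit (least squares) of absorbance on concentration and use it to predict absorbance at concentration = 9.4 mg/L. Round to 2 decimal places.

n = 7, Σx = 53.7, Σy = 17, Σxy = 141.5, Σx² = 449.43
Sxx = Σx² − (Σx)²/n = 449.43 − 411.955714 = 37.474286
Sxy = Σxy − (Σx)(Σy)/n = 141.5 − 130.414286 = 11.085714
b = Sxy/Sxx = 11.085714/37.474286 = 0.295822
a = ȳ − b·x̄ = 2.428571 − 0.295822·7.671429 = 0.159195
ŷ(9.4) = a + b·9.4 = 0.159195 + 0.295822·9.4 = 2.939921

2.94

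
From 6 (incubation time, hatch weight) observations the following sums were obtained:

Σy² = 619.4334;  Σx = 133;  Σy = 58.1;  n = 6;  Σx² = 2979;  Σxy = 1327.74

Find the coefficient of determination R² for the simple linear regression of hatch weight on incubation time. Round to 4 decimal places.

Sxx = Σx² − (Σx)²/n = 2979 − 2948.166667 = 30.833333
Sxy = Σxy − (Σx)(Σy)/n = 1327.74 − 1287.883333 = 39.856667
Syy = Σy² − (Σy)²/n = 619.4334 − 562.601667 = 56.831733
R² = Sxy²/(Sxx·Syy) = (39.856667)²/(30.833333·56.831733) = 0.906548

0.9065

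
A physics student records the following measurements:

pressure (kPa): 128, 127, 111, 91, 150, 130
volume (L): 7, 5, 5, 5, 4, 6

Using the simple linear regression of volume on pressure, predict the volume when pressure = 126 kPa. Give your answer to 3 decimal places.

5.318

n = 6, Σx = 737, Σy = 32, Σxy = 3921, Σx² = 92515
Sxx = Σx² − (Σx)²/n = 92515 − 90528.166667 = 1986.833333
Sxy = Σxy − (Σx)(Σy)/n = 3921 − 3930.666667 = -9.666667
b = Sxy/Sxx = -9.666667/1986.833333 = -0.004865
a = ȳ − b·x̄ = 5.333333 − (-0.004865)·122.833333 = 5.930962
ŷ(126) = a + b·126 = 5.930962 + (-0.004865)·126 = 5.317926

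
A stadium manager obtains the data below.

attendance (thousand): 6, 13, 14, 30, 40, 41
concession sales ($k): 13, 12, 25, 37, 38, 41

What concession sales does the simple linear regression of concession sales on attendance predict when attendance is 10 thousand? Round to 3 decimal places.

16.340

n = 6, Σx = 144, Σy = 166, Σxy = 4895, Σx² = 4582
Sxx = Σx² − (Σx)²/n = 4582 − 3456 = 1126
Sxy = Σxy − (Σx)(Σy)/n = 4895 − 3984 = 911
b = Sxy/Sxx = 911/1126 = 0.809059
a = ȳ − b·x̄ = 27.666667 − 0.809059·24 = 8.249260
ŷ(10) = a + b·10 = 8.249260 + 0.809059·10 = 16.339846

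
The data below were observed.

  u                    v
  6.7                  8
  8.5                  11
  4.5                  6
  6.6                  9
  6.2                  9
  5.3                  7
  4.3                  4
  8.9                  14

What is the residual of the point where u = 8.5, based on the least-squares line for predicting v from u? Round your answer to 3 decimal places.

n = 8, Σx = 51, Σy = 68, Σxy = 468.2, Σx² = 345.18
Sxx = Σx² − (Σx)²/n = 345.18 − 325.125 = 20.055
Sxy = Σxy − (Σx)(Σy)/n = 468.2 − 433.5 = 34.7
b = Sxy/Sxx = 34.7/20.055 = 1.730242
a = ȳ − b·x̄ = 8.5 − 1.730242·6.375 = -2.530292
ŷ(8.5) = -2.530292 + 1.730242·8.5 = 12.176764
residual = y − ŷ = 11 − 12.176764 = -1.176764

-1.177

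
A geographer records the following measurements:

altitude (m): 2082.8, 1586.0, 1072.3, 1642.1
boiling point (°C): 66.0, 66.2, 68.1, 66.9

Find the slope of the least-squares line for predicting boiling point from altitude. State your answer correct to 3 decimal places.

-0.002

n = 4, Σx = 6383.2, Σy = 267.2, Σxy = 425338.12, Σx² = 10699771.54
Sxx = Σx² − (Σx)²/n = 10699771.54 − 10186310.56 = 513460.98
Sxy = Σxy − (Σx)(Σy)/n = 425338.12 − 426397.76 = -1059.64
b = Sxy/Sxx = -1059.64/513460.98 = -0.002064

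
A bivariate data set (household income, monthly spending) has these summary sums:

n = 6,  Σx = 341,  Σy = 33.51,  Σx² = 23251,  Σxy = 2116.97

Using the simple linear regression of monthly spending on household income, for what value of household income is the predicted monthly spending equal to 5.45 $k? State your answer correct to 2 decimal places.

54.37

Sxx = Σx² − (Σx)²/n = 23251 − 19380.166667 = 3870.833333
Sxy = Σxy − (Σx)(Σy)/n = 2116.97 − 1904.485 = 212.485
b = Sxy/Sxx = 212.485/3870.833333 = 0.054894
a = ȳ − b·x̄ = 5.585 − 0.054894·56.833333 = 2.465199
Set a + b·x = 5.45: x = (5.45 − 2.465199) / 0.054894 = 54.374042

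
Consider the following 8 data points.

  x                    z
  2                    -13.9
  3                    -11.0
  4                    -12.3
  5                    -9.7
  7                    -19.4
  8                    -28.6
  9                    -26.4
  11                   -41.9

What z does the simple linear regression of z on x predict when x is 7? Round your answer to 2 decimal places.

n = 8, Σx = 49, Σy = -163.2, Σxy = -1221.6, Σx² = 369
Sxx = Σx² − (Σx)²/n = 369 − 300.125 = 68.875
Sxy = Σxy − (Σx)(Σy)/n = -1221.6 − (-999.6) = -222
b = Sxy/Sxx = -222/68.875 = -3.223230
a = ȳ − b·x̄ = -20.4 − (-3.223230)·6.125 = -0.657713
ŷ(7) = a + b·7 = -0.657713 + (-3.223230)·7 = -23.220327

-23.22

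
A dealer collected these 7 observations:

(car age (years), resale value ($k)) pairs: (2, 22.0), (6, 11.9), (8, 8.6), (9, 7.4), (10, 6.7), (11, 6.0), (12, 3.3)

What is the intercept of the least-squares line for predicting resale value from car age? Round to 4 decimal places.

n = 7, Σx = 58, Σy = 65.9, Σxy = 423.4, Σx² = 550
Sxx = Σx² − (Σx)²/n = 550 − 480.571429 = 69.428571
Sxy = Σxy − (Σx)(Σy)/n = 423.4 − 546.028571 = -122.628571
b = Sxy/Sxx = -122.628571/69.428571 = -1.766255
a = ȳ − b·x̄ = 9.414286 − (-1.766255)·8.285714 = 24.048971

24.0490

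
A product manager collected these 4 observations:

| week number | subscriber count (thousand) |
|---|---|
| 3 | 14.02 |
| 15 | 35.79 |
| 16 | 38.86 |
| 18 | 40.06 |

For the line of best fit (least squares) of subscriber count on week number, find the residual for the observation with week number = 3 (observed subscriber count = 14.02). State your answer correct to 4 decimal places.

n = 4, Σx = 52, Σy = 128.73, Σxy = 1921.75, Σx² = 814
Sxx = Σx² − (Σx)²/n = 814 − 676 = 138
Sxy = Σxy − (Σx)(Σy)/n = 1921.75 − 1673.49 = 248.26
b = Sxy/Sxx = 248.26/138 = 1.798986
a = ȳ − b·x̄ = 32.1825 − 1.798986·13 = 8.795688
ŷ(3) = 8.795688 + 1.798986·3 = 14.192645
residual = y − ŷ = 14.02 − 14.192645 = -0.172645

-0.1726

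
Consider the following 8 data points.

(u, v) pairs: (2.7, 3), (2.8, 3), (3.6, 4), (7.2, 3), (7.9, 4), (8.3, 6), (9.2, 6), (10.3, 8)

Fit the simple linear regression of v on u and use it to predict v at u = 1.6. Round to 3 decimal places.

2.250

n = 8, Σx = 52, Σy = 37, Σxy = 271.5, Σx² = 401.96
Sxx = Σx² − (Σx)²/n = 401.96 − 338 = 63.96
Sxy = Σxy − (Σx)(Σy)/n = 271.5 − 240.5 = 31
b = Sxy/Sxx = 31/63.96 = 0.484678
a = ȳ − b·x̄ = 4.625 − 0.484678·6.5 = 1.474593
ŷ(1.6) = a + b·1.6 = 1.474593 + 0.484678·1.6 = 2.250078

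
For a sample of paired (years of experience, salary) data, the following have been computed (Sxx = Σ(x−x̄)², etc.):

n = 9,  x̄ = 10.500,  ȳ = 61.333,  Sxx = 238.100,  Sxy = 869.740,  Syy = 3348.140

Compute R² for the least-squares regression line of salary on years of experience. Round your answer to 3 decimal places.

R² = Sxy²/(Sxx·Syy) = (869.74)²/(238.1·3348.14) = 0.948890

0.949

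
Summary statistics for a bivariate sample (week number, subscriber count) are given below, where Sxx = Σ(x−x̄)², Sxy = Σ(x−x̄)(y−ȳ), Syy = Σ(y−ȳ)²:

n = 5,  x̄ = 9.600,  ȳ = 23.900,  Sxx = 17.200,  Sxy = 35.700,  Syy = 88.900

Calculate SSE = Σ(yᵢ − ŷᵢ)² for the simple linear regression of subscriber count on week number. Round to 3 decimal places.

b = Sxy/Sxx = 35.7/17.2 = 2.075581
SSE = Syy − b·Sxy = 88.9 − 2.075581·35.7 = 14.801744

14.802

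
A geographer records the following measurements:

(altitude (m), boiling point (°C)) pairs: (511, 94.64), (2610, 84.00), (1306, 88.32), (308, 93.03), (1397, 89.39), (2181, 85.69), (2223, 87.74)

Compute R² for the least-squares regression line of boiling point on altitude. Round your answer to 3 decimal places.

0.898

n = 7, Σx = 10536, Σy = 622.81, Σxy = 918413.94, Σx² = 20523820, Σy² = 55499.3887
Sxx = Σx² − (Σx)²/n = 20523820 − 15858185.142857 = 4665634.857143
Sxy = Σxy − (Σx)(Σy)/n = 918413.94 − 937418.022857 = -19004.082857
Syy = Σy² − (Σy)²/n = 55499.3887 − 55413.185157 = 86.203543
R² = Sxy²/(Sxx·Syy) = (-19004.082857)²/(4665634.857143·86.203543) = 0.897962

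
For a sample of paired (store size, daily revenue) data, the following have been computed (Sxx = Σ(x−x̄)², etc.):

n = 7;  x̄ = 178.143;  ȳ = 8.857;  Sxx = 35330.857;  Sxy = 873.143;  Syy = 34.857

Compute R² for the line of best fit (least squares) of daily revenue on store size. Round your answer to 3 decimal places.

R² = Sxy²/(Sxx·Syy) = (873.143)²/(35330.857·34.857) = 0.619051

0.619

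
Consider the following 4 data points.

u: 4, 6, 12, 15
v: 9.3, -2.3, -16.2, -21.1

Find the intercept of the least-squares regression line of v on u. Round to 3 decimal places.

n = 4, Σx = 37, Σy = -30.3, Σxy = -487.5, Σx² = 421
Sxx = Σx² − (Σx)²/n = 421 − 342.25 = 78.75
Sxy = Σxy − (Σx)(Σy)/n = -487.5 − (-280.275) = -207.225
b = Sxy/Sxx = -207.225/78.75 = -2.631429
a = ȳ − b·x̄ = -7.575 − (-2.631429)·9.25 = 16.765714

16.766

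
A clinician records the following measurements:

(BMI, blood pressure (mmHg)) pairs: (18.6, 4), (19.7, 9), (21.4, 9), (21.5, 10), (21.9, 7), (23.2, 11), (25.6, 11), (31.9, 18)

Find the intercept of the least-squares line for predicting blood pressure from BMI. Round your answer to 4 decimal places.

-10.5258

n = 8, Σx = 183.8, Σy = 79, Σxy = 1923.6, Σx² = 4345.08
Sxx = Σx² − (Σx)²/n = 4345.08 − 4222.805 = 122.275
Sxy = Σxy − (Σx)(Σy)/n = 1923.6 − 1815.025 = 108.575
b = Sxy/Sxx = 108.575/122.275 = 0.887957
a = ȳ − b·x̄ = 9.875 − 0.887957·22.975 = -10.525823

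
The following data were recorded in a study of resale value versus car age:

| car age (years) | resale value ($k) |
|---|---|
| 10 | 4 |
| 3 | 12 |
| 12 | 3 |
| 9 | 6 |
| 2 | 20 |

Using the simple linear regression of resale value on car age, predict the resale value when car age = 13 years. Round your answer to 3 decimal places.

0.315

n = 5, Σx = 36, Σy = 45, Σxy = 206, Σx² = 338
Sxx = Σx² − (Σx)²/n = 338 − 259.2 = 78.8
Sxy = Σxy − (Σx)(Σy)/n = 206 − 324 = -118
b = Sxy/Sxx = -118/78.8 = -1.497462
a = ȳ − b·x̄ = 9 − (-1.497462)·7.2 = 19.781726
ŷ(13) = a + b·13 = 19.781726 + (-1.497462)·13 = 0.314721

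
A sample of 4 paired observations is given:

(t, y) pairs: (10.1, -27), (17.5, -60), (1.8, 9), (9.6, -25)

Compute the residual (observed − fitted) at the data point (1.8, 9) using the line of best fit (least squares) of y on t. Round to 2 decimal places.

n = 4, Σx = 39, Σy = -103, Σxy = -1546.5, Σx² = 503.66
Sxx = Σx² − (Σx)²/n = 503.66 − 380.25 = 123.41
Sxy = Σxy − (Σx)(Σy)/n = -1546.5 − (-1004.25) = -542.25
b = Sxy/Sxx = -542.25/123.41 = -4.393890
a = ȳ − b·x̄ = -25.75 − (-4.393890)·9.75 = 17.090430
ŷ(1.8) = 17.090430 + (-4.393890)·1.8 = 9.181428
residual = y − ŷ = 9 − 9.181428 = -0.181428

-0.18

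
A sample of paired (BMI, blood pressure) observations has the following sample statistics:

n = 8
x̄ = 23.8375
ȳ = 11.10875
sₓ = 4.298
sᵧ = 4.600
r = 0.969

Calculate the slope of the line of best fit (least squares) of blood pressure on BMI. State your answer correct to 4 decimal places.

1.0371

b = r · sᵧ/sₓ = 0.969 · 4.6/4.298 = 1.037087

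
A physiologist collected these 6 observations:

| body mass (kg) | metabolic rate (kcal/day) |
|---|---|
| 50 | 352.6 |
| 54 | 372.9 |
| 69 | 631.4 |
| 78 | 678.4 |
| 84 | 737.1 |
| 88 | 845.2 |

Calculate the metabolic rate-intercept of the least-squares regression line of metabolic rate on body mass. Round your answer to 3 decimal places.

n = 6, Σx = 423, Σy = 3617.6, Σxy = 270542.4, Σx² = 31061
Sxx = Σx² − (Σx)²/n = 31061 − 29821.5 = 1239.5
Sxy = Σxy − (Σx)(Σy)/n = 270542.4 − 255040.8 = 15501.6
b = Sxy/Sxx = 15501.6/1239.5 = 12.506333
a = ȳ − b·x̄ = 602.933333 − 12.506333·70.5 = -278.763157

-278.763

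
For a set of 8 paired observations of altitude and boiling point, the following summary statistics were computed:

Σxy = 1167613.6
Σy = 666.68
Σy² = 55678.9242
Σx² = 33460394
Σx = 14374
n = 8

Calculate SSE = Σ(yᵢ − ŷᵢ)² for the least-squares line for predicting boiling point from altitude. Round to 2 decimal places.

1.33

Sxx = Σx² − (Σx)²/n = 33460394 − 25826484.5 = 7633909.5
Sxy = Σxy − (Σx)(Σy)/n = 1167613.6 − 1197857.29 = -30243.69
Syy = Σy² − (Σy)²/n = 55678.9242 − 55557.7778 = 121.1464
b = Sxy/Sxx = -30243.69/7633909.5 = -0.003962
SSE = Syy − b·Sxy = 121.1464 − (-0.003962)·(-30243.69) = 1.328267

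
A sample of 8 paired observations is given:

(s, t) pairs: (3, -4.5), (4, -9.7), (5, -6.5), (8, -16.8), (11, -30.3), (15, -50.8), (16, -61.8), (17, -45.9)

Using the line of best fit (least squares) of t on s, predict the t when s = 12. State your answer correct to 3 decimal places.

n = 8, Σx = 79, Σy = -226.3, Σxy = -3083.6, Σx² = 1005
Sxx = Σx² − (Σx)²/n = 1005 − 780.125 = 224.875
Sxy = Σxy − (Σx)(Σy)/n = -3083.6 − (-2234.7125) = -848.8875
b = Sxy/Sxx = -848.8875/224.875 = -3.774931
a = ȳ − b·x̄ = -28.2875 − (-3.774931)·9.875 = 8.989939
ŷ(12) = a + b·12 = 8.989939 + (-3.774931)·12 = -36.309227

-36.309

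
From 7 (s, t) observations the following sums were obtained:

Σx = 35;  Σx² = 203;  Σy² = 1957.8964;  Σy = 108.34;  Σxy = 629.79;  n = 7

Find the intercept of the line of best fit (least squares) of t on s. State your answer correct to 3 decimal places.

Sxx = Σx² − (Σx)²/n = 203 − 175 = 28
Sxy = Σxy − (Σx)(Σy)/n = 629.79 − 541.7 = 88.09
b = Sxy/Sxx = 88.09/28 = 3.146071
a = ȳ − b·x̄ = 15.477143 − 3.146071·5 = -0.253214

-0.253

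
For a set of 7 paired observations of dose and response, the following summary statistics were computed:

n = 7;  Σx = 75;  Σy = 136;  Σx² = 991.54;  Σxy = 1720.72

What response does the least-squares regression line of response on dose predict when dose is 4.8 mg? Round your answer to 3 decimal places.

11.135

Sxx = Σx² − (Σx)²/n = 991.54 − 803.571429 = 187.968571
Sxy = Σxy − (Σx)(Σy)/n = 1720.72 − 1457.142857 = 263.577143
b = Sxy/Sxx = 263.577143/187.968571 = 1.402240
a = ȳ − b·x̄ = 19.428571 − 1.402240·10.714286 = 4.404566
ŷ(4.8) = a + b·4.8 = 4.404566 + 1.402240·4.8 = 11.135320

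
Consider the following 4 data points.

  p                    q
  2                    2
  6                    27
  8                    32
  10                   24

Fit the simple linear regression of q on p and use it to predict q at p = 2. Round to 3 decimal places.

7.171

n = 4, Σx = 26, Σy = 85, Σxy = 662, Σx² = 204
Sxx = Σx² − (Σx)²/n = 204 − 169 = 35
Sxy = Σxy − (Σx)(Σy)/n = 662 − 552.5 = 109.5
b = Sxy/Sxx = 109.5/35 = 3.128571
a = ȳ − b·x̄ = 21.25 − 3.128571·6.5 = 0.914286
ŷ(2) = a + b·2 = 0.914286 + 3.128571·2 = 7.171429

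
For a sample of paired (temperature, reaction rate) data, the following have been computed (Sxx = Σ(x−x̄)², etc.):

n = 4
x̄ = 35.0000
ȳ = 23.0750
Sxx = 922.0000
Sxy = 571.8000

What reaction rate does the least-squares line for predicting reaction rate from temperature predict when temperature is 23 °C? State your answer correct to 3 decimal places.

b = Sxy/Sxx = 571.8/922 = 0.620174
a = ȳ − b·x̄ = 23.075 − 0.620174·35 = 1.368926
ŷ(23) = a + b·23 = 1.368926 + 0.620174·23 = 15.632918

15.633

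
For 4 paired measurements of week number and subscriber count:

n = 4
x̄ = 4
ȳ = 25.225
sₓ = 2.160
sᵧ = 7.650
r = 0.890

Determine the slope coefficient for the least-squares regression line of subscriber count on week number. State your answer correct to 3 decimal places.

3.152

b = r · sᵧ/sₓ = 0.89 · 7.65/2.16 = 3.152083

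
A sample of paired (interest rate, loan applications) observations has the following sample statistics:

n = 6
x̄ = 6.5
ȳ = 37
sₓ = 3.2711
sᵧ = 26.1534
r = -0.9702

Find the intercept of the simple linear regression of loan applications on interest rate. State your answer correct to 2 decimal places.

87.42

b = r · sᵧ/sₓ = -0.9702 · 26.1534/3.2711 = -7.757032
a = ȳ − b·x̄ = 37 − (-7.757032)·6.5 = 87.420711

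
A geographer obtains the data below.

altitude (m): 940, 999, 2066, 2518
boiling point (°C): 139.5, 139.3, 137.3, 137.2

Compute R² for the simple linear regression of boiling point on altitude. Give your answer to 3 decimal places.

n = 4, Σx = 6523, Σy = 553.3, Σxy = 899422.1, Σx² = 12490281, Σy² = 76539.87
Sxx = Σx² − (Σx)²/n = 12490281 − 10637382.25 = 1852898.75
Sxy = Σxy − (Σx)(Σy)/n = 899422.1 − 902293.975 = -2871.875
Syy = Σy² − (Σy)²/n = 76539.87 − 76535.2225 = 4.6475
R² = Sxy²/(Sxx·Syy) = (-2871.875)²/(1852898.75·4.6475) = 0.957767

0.958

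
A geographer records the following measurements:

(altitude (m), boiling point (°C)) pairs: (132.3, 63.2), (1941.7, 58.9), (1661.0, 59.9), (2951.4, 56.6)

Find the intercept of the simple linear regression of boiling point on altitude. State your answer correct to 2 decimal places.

n = 4, Σx = 6686.4, Σy = 238.6, Σxy = 389270.63, Σx² = 15257385.14
Sxx = Σx² − (Σx)²/n = 15257385.14 − 11176986.24 = 4080398.9
Sxy = Σxy − (Σx)(Σy)/n = 389270.63 − 398843.76 = -9573.13
b = Sxy/Sxx = -9573.13/4080398.9 = -0.002346
a = ȳ − b·x̄ = 59.65 − (-0.002346)·1671.6 = 63.571784

63.57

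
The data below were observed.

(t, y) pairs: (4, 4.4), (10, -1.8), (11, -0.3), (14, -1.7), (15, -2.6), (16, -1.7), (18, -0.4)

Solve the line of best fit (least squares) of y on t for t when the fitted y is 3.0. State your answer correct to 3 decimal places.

n = 7, Σx = 88, Σy = -4.1, Σxy = -100.9, Σx² = 1238
Sxx = Σx² − (Σx)²/n = 1238 − 1106.285714 = 131.714286
Sxy = Σxy − (Σx)(Σy)/n = -100.9 − (-51.542857) = -49.357143
b = Sxy/Sxx = -49.357143/131.714286 = -0.374729
a = ȳ − b·x̄ = -0.585714 − (-0.374729)·12.571429 = 4.125163
Set a + b·x = 3.0: x = (3.0 − 4.125163) / (-0.374729) = 3.002605

3.003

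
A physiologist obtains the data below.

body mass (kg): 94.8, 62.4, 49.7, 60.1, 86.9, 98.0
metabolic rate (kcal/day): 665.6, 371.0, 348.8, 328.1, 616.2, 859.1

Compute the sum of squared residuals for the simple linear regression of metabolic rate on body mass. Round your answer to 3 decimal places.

n = 6, Σx = 451.9, Σy = 3188.8, Σxy = 261043.03, Σx² = 36118.51, Σy² = 1927730.66
Sxx = Σx² − (Σx)²/n = 36118.51 − 34035.601667 = 2082.908333
Sxy = Σxy − (Σx)(Σy)/n = 261043.03 − 240169.786667 = 20873.243333
Syy = Σy² − (Σy)²/n = 1927730.66 − 1694740.906667 = 232989.753333
b = Sxy/Sxx = 20873.243333/2082.908333 = 10.021201
SSE = Syy − b·Sxy = 232989.753333 − 10.021201·20873.243333 = 23814.783758

23814.784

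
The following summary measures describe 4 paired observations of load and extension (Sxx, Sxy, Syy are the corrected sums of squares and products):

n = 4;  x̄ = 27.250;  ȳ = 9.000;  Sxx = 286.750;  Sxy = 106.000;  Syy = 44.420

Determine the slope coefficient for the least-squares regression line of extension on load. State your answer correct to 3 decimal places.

b = Sxy/Sxx = 106/286.75 = 0.369660

0.370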